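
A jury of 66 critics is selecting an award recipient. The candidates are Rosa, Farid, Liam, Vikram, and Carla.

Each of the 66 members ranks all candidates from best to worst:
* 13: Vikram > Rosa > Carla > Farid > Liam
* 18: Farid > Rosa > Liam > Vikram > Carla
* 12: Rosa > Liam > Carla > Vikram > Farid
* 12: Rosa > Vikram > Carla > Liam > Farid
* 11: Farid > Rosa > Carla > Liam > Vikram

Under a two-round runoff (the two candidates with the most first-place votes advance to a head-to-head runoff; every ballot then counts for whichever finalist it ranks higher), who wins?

Round 1 first-place votes: Rosa 24, Farid 29, Liam 0, Vikram 13, Carla 0. Farid and Rosa advance.
Runoff: Farid is ranked above Rosa on 29 ballots, Rosa above Farid on 37.

Rosa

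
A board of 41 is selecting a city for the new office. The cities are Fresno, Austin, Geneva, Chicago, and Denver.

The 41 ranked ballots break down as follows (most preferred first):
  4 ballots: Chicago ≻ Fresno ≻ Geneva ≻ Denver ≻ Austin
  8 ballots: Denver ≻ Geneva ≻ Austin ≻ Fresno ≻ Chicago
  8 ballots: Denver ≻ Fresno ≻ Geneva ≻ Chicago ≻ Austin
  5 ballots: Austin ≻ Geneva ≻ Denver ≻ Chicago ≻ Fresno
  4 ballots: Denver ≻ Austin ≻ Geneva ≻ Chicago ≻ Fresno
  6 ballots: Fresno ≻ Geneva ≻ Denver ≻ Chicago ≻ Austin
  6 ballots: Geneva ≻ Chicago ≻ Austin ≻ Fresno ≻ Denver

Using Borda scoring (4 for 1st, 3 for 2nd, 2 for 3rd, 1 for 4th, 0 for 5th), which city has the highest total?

Geneva

Fresno: 4×3 + 8×1 + 8×3 + 5×0 + 4×0 + 6×4 + 6×1 = 74
Austin: 4×0 + 8×2 + 8×0 + 5×4 + 4×3 + 6×0 + 6×2 = 60
Geneva: 4×2 + 8×3 + 8×2 + 5×3 + 4×2 + 6×3 + 6×4 = 113
Chicago: 4×4 + 8×0 + 8×1 + 5×1 + 4×1 + 6×1 + 6×3 = 57
Denver: 4×1 + 8×4 + 8×4 + 5×2 + 4×4 + 6×2 + 6×0 = 106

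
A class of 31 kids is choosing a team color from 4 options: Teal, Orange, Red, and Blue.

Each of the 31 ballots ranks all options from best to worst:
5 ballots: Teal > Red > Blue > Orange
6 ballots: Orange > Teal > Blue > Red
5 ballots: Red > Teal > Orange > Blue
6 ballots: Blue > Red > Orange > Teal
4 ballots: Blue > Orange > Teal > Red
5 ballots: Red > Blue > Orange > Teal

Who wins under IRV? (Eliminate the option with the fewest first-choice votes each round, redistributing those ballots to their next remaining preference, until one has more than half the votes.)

Round 1: Teal 5, Orange 6, Red 10, Blue 10. Teal eliminated.
Round 2: Orange 6, Red 15, Blue 10. Orange eliminated.
Round 3: Red 15, Blue 16. Blue has a majority (≥16).

Blue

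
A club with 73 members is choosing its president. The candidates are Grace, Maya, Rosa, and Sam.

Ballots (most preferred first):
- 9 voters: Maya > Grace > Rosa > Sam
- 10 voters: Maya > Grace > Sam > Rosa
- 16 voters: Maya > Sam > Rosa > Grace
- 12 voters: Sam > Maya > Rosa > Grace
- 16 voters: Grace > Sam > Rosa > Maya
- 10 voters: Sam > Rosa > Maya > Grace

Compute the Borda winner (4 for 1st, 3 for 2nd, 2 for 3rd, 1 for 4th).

Grace: 9×3 + 10×3 + 16×1 + 12×1 + 16×4 + 10×1 = 159
Maya: 9×4 + 10×4 + 16×4 + 12×3 + 16×1 + 10×2 = 212
Rosa: 9×2 + 10×1 + 16×2 + 12×2 + 16×2 + 10×3 = 146
Sam: 9×1 + 10×2 + 16×3 + 12×4 + 16×3 + 10×4 = 213

Sam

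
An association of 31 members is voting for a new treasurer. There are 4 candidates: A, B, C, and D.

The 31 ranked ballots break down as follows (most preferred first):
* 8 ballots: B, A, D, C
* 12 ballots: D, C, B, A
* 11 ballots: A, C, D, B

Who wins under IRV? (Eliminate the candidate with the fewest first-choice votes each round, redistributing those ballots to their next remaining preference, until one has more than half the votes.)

A

Round 1: A 11, B 8, C 0, D 12. C eliminated.
Round 2: A 11, B 8, D 12. B eliminated.
Round 3: A 19, D 12. A has a majority (≥16).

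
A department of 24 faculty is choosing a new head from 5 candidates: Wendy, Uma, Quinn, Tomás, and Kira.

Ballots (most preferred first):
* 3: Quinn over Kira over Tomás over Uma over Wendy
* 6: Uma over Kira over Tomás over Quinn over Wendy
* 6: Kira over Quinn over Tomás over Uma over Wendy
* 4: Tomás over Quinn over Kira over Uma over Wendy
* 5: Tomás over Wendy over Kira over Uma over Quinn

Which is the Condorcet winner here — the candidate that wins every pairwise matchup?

Kira

Kira vs Wendy: 19–5
Kira vs Uma: 18–6
Kira vs Quinn: 17–7
Kira vs Tomás: 15–9
Kira beats every other candidate.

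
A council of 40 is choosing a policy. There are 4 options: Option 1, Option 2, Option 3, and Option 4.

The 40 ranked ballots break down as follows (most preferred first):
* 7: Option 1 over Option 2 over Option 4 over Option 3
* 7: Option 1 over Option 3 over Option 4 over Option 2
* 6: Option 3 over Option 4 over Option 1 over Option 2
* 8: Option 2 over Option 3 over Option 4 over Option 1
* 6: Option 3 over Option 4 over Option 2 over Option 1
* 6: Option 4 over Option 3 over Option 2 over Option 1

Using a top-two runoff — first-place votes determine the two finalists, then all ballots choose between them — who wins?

Round 1 first-place votes: Option 1 14, Option 2 8, Option 3 12, Option 4 6. Option 1 and Option 3 advance.
Runoff: Option 1 is ranked above Option 3 on 14 ballots, Option 3 above Option 1 on 26.

Option 3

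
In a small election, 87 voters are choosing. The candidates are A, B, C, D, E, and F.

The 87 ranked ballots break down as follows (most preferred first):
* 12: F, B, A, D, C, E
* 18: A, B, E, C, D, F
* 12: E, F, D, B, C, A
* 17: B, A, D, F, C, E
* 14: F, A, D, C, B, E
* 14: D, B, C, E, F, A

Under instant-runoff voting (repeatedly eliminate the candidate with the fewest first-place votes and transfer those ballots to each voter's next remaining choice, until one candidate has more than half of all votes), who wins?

Round 1: A 18, B 17, C 0, D 14, E 12, F 26. C eliminated.
Round 2: A 18, B 17, D 14, E 12, F 26. E eliminated.
Round 3: A 18, B 17, D 14, F 38. D eliminated.
Round 4: A 18, B 31, F 38. A eliminated.
Round 5: B 49, F 38. B has a majority (≥44).

B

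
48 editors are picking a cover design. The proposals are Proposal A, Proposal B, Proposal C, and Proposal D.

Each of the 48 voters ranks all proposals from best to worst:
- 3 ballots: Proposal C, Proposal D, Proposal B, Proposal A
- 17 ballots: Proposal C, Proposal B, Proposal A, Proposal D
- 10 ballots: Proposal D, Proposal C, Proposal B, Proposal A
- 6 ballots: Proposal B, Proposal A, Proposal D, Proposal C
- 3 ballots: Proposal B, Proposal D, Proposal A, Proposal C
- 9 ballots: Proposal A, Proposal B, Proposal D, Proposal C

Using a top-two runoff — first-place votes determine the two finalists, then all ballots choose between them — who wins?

Proposal D

Round 1 first-place votes: Proposal A 9, Proposal B 9, Proposal C 20, Proposal D 10. Proposal C and Proposal D advance.
Runoff: Proposal C is ranked above Proposal D on 20 ballots, Proposal D above Proposal C on 28.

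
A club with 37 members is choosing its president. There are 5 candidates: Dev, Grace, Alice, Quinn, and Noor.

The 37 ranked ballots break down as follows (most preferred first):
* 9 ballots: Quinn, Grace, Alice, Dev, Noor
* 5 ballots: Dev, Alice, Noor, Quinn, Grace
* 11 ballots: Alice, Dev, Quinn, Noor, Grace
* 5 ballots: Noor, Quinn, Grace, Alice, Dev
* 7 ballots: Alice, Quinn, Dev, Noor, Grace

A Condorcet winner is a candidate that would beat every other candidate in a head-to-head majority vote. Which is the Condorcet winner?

Alice

Alice vs Dev: 32–5
Alice vs Grace: 23–14
Alice vs Quinn: 23–14
Alice vs Noor: 32–5
Alice beats every other candidate.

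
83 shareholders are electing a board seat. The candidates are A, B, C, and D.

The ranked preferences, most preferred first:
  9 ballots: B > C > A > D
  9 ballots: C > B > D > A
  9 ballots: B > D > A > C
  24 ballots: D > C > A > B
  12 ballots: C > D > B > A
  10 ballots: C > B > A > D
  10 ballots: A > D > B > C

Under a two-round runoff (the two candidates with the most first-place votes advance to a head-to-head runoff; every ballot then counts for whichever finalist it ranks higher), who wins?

D

Round 1 first-place votes: A 10, B 18, C 31, D 24. C and D advance.
Runoff: C is ranked above D on 40 ballots, D above C on 43.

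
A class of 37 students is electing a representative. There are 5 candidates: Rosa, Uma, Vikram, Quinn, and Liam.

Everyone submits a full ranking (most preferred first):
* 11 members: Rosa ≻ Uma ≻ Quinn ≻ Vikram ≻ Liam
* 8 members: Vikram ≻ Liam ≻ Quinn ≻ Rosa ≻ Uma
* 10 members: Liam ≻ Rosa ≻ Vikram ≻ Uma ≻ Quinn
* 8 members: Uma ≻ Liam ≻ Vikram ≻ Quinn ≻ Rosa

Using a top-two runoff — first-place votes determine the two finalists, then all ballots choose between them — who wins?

Liam

Round 1 first-place votes: Rosa 11, Uma 8, Vikram 8, Quinn 0, Liam 10. Rosa and Liam advance.
Runoff: Rosa is ranked above Liam on 11 ballots, Liam above Rosa on 26.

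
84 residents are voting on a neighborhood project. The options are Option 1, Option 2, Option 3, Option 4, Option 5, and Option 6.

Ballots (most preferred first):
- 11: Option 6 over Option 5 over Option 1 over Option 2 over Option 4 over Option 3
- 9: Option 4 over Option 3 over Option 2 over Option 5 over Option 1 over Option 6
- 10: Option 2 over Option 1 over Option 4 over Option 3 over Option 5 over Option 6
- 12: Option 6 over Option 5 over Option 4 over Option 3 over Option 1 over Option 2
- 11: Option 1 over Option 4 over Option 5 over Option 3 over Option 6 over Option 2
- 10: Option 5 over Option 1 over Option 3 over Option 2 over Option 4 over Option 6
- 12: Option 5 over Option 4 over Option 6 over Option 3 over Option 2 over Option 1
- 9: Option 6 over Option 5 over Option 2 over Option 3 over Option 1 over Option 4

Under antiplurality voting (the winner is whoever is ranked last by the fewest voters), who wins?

Option 5

Last-place votes: Option 1 12, Option 2 23, Option 3 11, Option 4 9, Option 5 0, Option 6 29.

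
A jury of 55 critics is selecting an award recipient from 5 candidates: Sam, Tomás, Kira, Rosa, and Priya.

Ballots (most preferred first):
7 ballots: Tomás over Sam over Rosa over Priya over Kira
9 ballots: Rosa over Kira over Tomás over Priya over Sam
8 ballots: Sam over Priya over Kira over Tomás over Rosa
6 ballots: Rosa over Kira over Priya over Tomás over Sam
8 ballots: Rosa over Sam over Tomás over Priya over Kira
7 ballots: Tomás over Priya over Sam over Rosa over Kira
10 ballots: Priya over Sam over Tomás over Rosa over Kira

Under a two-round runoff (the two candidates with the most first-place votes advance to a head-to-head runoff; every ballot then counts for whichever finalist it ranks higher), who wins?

Round 1 first-place votes: Sam 8, Tomás 14, Kira 0, Rosa 23, Priya 10. Rosa and Tomás advance.
Runoff: Rosa is ranked above Tomás on 23 ballots, Tomás above Rosa on 32.

Tomás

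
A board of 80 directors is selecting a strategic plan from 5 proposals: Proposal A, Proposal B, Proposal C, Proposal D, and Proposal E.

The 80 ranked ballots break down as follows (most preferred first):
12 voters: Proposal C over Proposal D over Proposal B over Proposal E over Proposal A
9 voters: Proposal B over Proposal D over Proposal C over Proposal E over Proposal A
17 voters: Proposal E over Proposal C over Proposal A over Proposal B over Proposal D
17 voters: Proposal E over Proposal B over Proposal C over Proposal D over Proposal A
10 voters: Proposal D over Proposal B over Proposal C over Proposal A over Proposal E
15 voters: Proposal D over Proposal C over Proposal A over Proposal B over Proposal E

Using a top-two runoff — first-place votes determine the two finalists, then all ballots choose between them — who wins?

Round 1 first-place votes: Proposal A 0, Proposal B 9, Proposal C 12, Proposal D 25, Proposal E 34. Proposal E and Proposal D advance.
Runoff: Proposal E is ranked above Proposal D on 34 ballots, Proposal D above Proposal E on 46.

Proposal D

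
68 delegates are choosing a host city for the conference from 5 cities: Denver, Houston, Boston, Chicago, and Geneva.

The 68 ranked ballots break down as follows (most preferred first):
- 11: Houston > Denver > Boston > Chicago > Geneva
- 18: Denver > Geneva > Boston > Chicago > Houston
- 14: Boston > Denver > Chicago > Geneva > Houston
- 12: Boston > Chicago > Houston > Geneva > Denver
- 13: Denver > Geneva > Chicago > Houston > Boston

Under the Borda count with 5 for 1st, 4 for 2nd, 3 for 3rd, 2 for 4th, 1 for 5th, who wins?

Denver: 11×4 + 18×5 + 14×4 + 12×1 + 13×5 = 267
Houston: 11×5 + 18×1 + 14×1 + 12×3 + 13×2 = 149
Boston: 11×3 + 18×3 + 14×5 + 12×5 + 13×1 = 230
Chicago: 11×2 + 18×2 + 14×3 + 12×4 + 13×3 = 187
Geneva: 11×1 + 18×4 + 14×2 + 12×2 + 13×4 = 187

Denver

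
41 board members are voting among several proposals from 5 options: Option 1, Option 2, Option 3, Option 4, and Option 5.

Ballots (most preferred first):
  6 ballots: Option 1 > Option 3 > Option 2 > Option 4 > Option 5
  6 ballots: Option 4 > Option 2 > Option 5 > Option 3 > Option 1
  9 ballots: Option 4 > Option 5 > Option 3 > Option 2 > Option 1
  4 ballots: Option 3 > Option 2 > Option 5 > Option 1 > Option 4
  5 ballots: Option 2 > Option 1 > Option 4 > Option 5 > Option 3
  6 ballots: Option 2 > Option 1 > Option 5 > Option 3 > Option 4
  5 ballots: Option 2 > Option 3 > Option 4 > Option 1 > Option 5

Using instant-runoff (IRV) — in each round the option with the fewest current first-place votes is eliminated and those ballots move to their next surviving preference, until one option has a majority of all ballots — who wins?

Option 2

Round 1: Option 1 6, Option 2 16, Option 3 4, Option 4 15, Option 5 0. Option 5 eliminated.
Round 2: Option 1 6, Option 2 16, Option 3 4, Option 4 15. Option 3 eliminated.
Round 3: Option 1 6, Option 2 20, Option 4 15. Option 1 eliminated.
Round 4: Option 2 26, Option 4 15. Option 2 has a majority (≥21).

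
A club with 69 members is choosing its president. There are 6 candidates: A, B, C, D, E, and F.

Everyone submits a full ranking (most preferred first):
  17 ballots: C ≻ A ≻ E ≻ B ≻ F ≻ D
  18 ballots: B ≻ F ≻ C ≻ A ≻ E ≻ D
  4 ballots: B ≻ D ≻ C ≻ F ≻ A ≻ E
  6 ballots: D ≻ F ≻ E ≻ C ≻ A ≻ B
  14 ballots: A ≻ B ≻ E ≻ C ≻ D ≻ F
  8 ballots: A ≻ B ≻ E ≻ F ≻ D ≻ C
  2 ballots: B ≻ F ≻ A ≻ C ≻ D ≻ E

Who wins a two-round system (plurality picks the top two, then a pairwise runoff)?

A

Round 1 first-place votes: A 22, B 24, C 17, D 6, E 0, F 0. B and A advance.
Runoff: B is ranked above A on 24 ballots, A above B on 45.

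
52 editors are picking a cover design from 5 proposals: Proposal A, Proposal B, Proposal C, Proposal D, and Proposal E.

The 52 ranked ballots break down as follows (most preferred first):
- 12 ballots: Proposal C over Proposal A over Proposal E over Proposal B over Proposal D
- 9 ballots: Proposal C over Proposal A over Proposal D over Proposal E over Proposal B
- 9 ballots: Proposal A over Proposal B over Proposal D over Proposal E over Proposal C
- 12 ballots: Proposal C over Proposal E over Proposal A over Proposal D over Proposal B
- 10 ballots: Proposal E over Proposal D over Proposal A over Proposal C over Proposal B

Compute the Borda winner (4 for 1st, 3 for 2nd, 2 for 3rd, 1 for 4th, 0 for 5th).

Proposal A

Proposal A: 12×3 + 9×3 + 9×4 + 12×2 + 10×2 = 143
Proposal B: 12×1 + 9×0 + 9×3 + 12×0 + 10×0 = 39
Proposal C: 12×4 + 9×4 + 9×0 + 12×4 + 10×1 = 142
Proposal D: 12×0 + 9×2 + 9×2 + 12×1 + 10×3 = 78
Proposal E: 12×2 + 9×1 + 9×1 + 12×3 + 10×4 = 118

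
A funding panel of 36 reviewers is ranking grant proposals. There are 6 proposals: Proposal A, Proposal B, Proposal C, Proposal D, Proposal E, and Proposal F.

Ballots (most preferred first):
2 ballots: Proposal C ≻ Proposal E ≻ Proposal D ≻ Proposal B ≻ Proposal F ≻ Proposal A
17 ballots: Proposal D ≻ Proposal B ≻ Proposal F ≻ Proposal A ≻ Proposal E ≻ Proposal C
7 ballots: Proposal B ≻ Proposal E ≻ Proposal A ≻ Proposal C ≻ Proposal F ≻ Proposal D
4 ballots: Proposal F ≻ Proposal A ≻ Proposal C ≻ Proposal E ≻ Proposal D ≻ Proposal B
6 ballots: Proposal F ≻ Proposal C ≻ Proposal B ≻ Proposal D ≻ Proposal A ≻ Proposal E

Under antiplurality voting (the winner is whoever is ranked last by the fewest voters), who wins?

Proposal F

Last-place votes: Proposal A 2, Proposal B 4, Proposal C 17, Proposal D 7, Proposal E 6, Proposal F 0.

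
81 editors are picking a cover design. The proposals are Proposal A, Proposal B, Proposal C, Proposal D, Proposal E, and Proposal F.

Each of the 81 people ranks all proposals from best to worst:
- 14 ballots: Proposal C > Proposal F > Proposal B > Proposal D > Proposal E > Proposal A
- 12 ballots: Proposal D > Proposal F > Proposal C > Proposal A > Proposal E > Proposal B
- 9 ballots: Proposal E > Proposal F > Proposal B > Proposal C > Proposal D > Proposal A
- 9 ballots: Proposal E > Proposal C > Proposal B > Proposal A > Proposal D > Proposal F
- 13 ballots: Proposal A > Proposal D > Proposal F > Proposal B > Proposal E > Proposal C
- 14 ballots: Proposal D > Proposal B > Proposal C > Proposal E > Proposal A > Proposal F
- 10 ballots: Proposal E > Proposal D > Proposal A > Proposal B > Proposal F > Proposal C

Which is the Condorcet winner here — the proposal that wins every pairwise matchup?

Proposal D

Proposal D vs Proposal A: 59–22
Proposal D vs Proposal B: 49–32
Proposal D vs Proposal C: 49–32
Proposal D vs Proposal E: 53–28
Proposal D vs Proposal F: 58–23
Proposal D beats every other proposal.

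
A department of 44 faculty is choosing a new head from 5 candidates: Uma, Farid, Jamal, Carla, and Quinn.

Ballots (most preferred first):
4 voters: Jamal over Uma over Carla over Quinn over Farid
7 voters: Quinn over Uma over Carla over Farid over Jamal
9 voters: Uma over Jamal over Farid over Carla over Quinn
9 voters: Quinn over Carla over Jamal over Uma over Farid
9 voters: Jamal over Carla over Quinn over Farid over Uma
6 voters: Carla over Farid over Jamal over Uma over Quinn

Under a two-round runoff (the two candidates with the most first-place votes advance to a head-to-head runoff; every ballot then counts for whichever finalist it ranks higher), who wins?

Round 1 first-place votes: Uma 9, Farid 0, Jamal 13, Carla 6, Quinn 16. Quinn and Jamal advance.
Runoff: Quinn is ranked above Jamal on 16 ballots, Jamal above Quinn on 28.

Jamal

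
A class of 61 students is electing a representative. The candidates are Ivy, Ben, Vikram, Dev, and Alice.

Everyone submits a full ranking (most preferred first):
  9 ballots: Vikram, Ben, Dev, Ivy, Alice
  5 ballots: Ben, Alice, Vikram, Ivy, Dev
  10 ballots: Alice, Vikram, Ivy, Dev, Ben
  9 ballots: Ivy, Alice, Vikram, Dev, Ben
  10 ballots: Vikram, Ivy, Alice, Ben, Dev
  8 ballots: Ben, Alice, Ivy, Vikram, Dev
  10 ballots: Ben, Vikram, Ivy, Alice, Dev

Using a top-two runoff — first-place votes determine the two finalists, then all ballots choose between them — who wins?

Round 1 first-place votes: Ivy 9, Ben 23, Vikram 19, Dev 0, Alice 10. Ben and Vikram advance.
Runoff: Ben is ranked above Vikram on 23 ballots, Vikram above Ben on 38.

Vikram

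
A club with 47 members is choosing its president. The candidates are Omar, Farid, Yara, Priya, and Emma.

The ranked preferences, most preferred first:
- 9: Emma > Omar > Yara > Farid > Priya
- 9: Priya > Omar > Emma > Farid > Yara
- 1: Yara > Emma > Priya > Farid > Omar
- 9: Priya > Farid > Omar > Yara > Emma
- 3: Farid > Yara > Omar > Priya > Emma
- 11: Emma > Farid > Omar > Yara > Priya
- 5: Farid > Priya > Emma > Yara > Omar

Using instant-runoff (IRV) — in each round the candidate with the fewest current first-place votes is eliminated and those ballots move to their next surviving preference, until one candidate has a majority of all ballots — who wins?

Round 1: Omar 0, Farid 8, Yara 1, Priya 18, Emma 20. Omar eliminated.
Round 2: Farid 8, Yara 1, Priya 18, Emma 20. Yara eliminated.
Round 3: Farid 8, Priya 18, Emma 21. Farid eliminated.
Round 4: Priya 26, Emma 21. Priya has a majority (≥24).

Priya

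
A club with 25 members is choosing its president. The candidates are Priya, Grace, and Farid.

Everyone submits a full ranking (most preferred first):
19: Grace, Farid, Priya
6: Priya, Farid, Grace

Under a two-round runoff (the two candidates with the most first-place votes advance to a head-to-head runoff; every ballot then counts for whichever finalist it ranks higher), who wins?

Grace

Round 1 first-place votes: Priya 6, Grace 19, Farid 0. Grace and Priya advance.
Runoff: Grace is ranked above Priya on 19 ballots, Priya above Grace on 6.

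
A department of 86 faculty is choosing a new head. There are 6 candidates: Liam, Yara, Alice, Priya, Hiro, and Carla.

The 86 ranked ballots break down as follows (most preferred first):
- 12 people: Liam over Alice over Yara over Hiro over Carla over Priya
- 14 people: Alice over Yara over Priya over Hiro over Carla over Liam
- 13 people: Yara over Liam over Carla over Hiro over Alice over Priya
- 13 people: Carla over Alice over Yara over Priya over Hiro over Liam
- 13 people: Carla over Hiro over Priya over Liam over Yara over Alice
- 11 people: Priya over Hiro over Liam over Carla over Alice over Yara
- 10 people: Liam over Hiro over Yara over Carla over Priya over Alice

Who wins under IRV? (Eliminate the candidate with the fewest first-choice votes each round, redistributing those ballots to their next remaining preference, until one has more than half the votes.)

Round 1: Liam 22, Yara 13, Alice 14, Priya 11, Hiro 0, Carla 26. Hiro eliminated.
Round 2: Liam 22, Yara 13, Alice 14, Priya 11, Carla 26. Priya eliminated.
Round 3: Liam 33, Yara 13, Alice 14, Carla 26. Yara eliminated.
Round 4: Liam 46, Alice 14, Carla 26. Liam has a majority (≥44).

Liam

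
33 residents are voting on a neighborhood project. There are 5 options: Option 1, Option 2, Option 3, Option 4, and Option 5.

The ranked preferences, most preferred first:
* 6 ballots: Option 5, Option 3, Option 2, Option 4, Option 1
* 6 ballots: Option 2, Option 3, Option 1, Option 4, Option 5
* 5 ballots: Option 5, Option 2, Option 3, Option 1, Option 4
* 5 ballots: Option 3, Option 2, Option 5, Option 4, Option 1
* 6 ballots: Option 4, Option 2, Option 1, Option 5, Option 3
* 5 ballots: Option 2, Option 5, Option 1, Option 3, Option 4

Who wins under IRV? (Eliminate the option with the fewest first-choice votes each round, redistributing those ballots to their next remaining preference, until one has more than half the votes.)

Round 1: Option 1 0, Option 2 11, Option 3 5, Option 4 6, Option 5 11. Option 1 eliminated.
Round 2: Option 2 11, Option 3 5, Option 4 6, Option 5 11. Option 3 eliminated.
Round 3: Option 2 16, Option 4 6, Option 5 11. Option 4 eliminated.
Round 4: Option 2 22, Option 5 11. Option 2 has a majority (≥17).

Option 2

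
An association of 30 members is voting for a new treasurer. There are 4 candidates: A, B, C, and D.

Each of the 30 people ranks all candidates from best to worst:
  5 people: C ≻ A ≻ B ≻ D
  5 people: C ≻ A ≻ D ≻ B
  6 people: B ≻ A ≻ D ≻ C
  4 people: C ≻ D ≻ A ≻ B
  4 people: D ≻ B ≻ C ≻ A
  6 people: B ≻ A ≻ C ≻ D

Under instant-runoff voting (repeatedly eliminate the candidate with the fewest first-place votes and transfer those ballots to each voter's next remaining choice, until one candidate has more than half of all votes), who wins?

Round 1: A 0, B 12, C 14, D 4. A eliminated.
Round 2: B 12, C 14, D 4. D eliminated.
Round 3: B 16, C 14. B has a majority (≥16).

B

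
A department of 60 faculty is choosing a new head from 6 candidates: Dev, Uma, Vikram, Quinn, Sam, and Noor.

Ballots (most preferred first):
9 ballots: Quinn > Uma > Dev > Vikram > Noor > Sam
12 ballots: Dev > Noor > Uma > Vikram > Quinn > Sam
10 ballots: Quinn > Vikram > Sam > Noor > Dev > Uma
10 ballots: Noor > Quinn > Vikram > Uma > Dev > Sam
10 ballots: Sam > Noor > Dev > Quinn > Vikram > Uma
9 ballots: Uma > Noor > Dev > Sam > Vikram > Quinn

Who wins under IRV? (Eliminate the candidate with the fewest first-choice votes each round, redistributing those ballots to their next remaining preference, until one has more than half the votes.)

Round 1: Dev 12, Uma 9, Vikram 0, Quinn 19, Sam 10, Noor 10. Vikram eliminated.
Round 2: Dev 12, Uma 9, Quinn 19, Sam 10, Noor 10. Uma eliminated.
Round 3: Dev 12, Quinn 19, Sam 10, Noor 19. Sam eliminated.
Round 4: Dev 12, Quinn 19, Noor 29. Dev eliminated.
Round 5: Quinn 19, Noor 41. Noor has a majority (≥31).

Noor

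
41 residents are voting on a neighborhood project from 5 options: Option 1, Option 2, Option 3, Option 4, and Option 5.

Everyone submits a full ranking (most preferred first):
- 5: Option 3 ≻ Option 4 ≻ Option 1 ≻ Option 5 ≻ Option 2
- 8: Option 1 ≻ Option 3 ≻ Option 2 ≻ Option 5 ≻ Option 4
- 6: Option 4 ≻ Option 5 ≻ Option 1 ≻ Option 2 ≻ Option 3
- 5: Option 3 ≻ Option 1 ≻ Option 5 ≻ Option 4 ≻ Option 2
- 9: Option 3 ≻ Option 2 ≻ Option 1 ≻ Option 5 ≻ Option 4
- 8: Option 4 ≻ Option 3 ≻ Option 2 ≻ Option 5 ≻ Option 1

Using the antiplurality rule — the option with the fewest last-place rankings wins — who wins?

Last-place votes: Option 1 8, Option 2 10, Option 3 6, Option 4 17, Option 5 0.

Option 5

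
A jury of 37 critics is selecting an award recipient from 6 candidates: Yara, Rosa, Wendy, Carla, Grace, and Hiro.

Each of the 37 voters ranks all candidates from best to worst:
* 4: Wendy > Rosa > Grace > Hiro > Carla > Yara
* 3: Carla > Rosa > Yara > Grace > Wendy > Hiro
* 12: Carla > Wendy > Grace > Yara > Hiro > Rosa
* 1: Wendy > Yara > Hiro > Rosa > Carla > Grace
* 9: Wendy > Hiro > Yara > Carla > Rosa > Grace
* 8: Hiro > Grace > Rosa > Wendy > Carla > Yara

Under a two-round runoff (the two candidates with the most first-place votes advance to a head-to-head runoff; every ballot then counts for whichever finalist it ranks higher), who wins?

Round 1 first-place votes: Yara 0, Rosa 0, Wendy 14, Carla 15, Grace 0, Hiro 8. Carla and Wendy advance.
Runoff: Carla is ranked above Wendy on 15 ballots, Wendy above Carla on 22.

Wendy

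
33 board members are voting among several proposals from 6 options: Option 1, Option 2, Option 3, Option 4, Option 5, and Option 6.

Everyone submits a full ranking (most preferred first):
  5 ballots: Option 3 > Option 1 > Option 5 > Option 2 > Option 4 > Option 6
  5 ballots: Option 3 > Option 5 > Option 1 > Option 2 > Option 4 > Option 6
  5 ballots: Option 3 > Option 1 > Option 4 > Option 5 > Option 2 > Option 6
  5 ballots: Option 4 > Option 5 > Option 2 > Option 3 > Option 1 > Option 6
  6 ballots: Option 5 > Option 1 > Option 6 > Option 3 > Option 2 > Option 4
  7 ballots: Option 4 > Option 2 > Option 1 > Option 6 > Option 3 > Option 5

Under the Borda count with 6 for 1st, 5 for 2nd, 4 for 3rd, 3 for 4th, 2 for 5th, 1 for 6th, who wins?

Option 1

Option 1: 5×5 + 5×4 + 5×5 + 5×2 + 6×5 + 7×4 = 138
Option 2: 5×3 + 5×3 + 5×2 + 5×4 + 6×2 + 7×5 = 107
Option 3: 5×6 + 5×6 + 5×6 + 5×3 + 6×3 + 7×2 = 137
Option 4: 5×2 + 5×2 + 5×4 + 5×6 + 6×1 + 7×6 = 118
Option 5: 5×4 + 5×5 + 5×3 + 5×5 + 6×6 + 7×1 = 128
Option 6: 5×1 + 5×1 + 5×1 + 5×1 + 6×4 + 7×3 = 65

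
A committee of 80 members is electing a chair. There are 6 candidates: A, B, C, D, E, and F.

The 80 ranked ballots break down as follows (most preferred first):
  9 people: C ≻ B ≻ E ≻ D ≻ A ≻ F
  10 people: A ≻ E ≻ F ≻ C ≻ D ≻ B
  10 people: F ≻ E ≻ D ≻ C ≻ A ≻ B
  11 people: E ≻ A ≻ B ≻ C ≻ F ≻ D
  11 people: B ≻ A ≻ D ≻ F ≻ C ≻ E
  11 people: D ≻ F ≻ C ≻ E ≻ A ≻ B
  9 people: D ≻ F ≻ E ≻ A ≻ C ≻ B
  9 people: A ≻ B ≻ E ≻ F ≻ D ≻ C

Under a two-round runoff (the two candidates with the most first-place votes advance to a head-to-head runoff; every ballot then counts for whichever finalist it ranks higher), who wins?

Round 1 first-place votes: A 19, B 11, C 9, D 20, E 11, F 10. D and A advance.
Runoff: D is ranked above A on 39 ballots, A above D on 41.

A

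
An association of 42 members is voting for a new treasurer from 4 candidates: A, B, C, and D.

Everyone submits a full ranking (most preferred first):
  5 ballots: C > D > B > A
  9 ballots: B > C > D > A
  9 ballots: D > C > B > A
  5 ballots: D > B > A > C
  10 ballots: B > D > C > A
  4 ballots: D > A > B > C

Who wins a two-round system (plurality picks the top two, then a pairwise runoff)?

D

Round 1 first-place votes: A 0, B 19, C 5, D 18. B and D advance.
Runoff: B is ranked above D on 19 ballots, D above B on 23.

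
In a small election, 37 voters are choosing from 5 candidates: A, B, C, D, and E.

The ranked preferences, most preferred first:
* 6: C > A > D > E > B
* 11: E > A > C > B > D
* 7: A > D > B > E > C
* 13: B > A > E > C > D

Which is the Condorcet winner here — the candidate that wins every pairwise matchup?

A

A vs B: 24–13
A vs C: 31–6
A vs D: 37–0
A vs E: 26–11
A beats every other candidate.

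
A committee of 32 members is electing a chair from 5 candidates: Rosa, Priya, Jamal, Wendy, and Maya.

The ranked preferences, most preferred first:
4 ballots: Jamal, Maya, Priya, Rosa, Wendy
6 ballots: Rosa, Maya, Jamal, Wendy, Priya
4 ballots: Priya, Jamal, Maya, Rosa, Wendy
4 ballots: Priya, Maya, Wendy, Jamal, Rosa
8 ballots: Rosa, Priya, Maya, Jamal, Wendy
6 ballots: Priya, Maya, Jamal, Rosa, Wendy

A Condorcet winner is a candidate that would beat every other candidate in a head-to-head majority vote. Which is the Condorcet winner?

Priya vs Rosa: 18–14
Priya vs Jamal: 22–10
Priya vs Wendy: 26–6
Priya vs Maya: 22–10
Priya beats every other candidate.

Priya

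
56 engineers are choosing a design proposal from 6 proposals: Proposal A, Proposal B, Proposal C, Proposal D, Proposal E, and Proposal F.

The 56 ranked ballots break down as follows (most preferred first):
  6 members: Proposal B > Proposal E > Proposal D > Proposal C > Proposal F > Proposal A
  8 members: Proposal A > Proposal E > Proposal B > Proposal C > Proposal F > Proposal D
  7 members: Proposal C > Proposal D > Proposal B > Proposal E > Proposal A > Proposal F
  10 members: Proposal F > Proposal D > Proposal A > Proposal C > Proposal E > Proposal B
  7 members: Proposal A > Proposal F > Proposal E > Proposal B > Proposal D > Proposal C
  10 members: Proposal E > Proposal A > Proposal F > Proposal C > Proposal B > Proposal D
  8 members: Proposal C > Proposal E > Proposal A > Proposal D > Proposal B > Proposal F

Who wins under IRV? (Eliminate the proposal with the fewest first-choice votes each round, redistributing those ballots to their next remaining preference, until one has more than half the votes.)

Proposal E

Round 1: Proposal A 15, Proposal B 6, Proposal C 15, Proposal D 0, Proposal E 10, Proposal F 10. Proposal D eliminated.
Round 2: Proposal A 15, Proposal B 6, Proposal C 15, Proposal E 10, Proposal F 10. Proposal B eliminated.
Round 3: Proposal A 15, Proposal C 15, Proposal E 16, Proposal F 10. Proposal F eliminated.
Round 4: Proposal A 25, Proposal C 15, Proposal E 16. Proposal C eliminated.
Round 5: Proposal A 25, Proposal E 31. Proposal E has a majority (≥29).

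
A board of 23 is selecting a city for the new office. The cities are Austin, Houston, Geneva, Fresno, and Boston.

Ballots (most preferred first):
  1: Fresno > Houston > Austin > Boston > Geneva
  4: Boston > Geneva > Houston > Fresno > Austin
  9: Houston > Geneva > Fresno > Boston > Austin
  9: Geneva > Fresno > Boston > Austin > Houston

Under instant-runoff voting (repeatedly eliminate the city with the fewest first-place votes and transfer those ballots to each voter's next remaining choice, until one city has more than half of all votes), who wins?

Geneva

Round 1: Austin 0, Houston 9, Geneva 9, Fresno 1, Boston 4. Austin eliminated.
Round 2: Houston 9, Geneva 9, Fresno 1, Boston 4. Fresno eliminated.
Round 3: Houston 10, Geneva 9, Boston 4. Boston eliminated.
Round 4: Houston 10, Geneva 13. Geneva has a majority (≥12).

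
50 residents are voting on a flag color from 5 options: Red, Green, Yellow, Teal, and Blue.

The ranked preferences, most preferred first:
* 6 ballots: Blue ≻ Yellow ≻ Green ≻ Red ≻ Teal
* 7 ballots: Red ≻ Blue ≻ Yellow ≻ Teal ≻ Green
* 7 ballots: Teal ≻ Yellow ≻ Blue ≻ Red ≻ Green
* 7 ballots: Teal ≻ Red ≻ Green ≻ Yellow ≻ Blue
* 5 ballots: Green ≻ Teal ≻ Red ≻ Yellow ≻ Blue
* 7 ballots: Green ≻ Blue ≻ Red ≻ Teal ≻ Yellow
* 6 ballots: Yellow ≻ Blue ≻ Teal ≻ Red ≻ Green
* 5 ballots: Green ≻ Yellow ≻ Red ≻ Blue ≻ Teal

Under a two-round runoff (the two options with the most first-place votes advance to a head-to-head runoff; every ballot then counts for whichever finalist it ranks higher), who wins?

Round 1 first-place votes: Red 7, Green 17, Yellow 6, Teal 14, Blue 6. Green and Teal advance.
Runoff: Green is ranked above Teal on 23 ballots, Teal above Green on 27.

Teal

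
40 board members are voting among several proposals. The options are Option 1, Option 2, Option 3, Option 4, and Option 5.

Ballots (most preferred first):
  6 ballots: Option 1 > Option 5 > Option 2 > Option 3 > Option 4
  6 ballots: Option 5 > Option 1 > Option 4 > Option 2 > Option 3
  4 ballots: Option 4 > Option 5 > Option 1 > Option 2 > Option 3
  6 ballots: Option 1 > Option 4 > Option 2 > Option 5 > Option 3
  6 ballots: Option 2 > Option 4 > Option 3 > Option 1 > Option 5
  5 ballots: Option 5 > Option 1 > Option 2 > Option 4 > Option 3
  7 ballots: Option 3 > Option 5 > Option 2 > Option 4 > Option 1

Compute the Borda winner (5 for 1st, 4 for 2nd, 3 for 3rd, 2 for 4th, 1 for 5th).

Option 1: 6×5 + 6×4 + 4×3 + 6×5 + 6×2 + 5×4 + 7×1 = 135
Option 2: 6×3 + 6×2 + 4×2 + 6×3 + 6×5 + 5×3 + 7×3 = 122
Option 3: 6×2 + 6×1 + 4×1 + 6×1 + 6×3 + 5×1 + 7×5 = 86
Option 4: 6×1 + 6×3 + 4×5 + 6×4 + 6×4 + 5×2 + 7×2 = 116
Option 5: 6×4 + 6×5 + 4×4 + 6×2 + 6×1 + 5×5 + 7×4 = 141

Option 5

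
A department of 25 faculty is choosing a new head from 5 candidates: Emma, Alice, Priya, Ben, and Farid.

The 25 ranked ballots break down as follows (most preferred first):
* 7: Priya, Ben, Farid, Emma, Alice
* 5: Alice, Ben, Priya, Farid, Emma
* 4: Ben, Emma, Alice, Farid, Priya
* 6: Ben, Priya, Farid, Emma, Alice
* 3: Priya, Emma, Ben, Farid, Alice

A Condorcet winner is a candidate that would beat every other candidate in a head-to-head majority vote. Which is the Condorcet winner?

Ben

Ben vs Emma: 22–3
Ben vs Alice: 20–5
Ben vs Priya: 15–10
Ben vs Farid: 25–0
Ben beats every other candidate.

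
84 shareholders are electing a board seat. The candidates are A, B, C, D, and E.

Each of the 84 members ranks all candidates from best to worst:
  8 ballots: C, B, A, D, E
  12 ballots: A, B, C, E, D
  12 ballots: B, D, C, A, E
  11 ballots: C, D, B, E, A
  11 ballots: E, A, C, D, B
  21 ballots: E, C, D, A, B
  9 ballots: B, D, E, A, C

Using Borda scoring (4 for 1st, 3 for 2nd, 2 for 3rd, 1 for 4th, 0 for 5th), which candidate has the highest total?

A: 8×2 + 12×4 + 12×1 + 11×0 + 11×3 + 21×1 + 9×1 = 139
B: 8×3 + 12×3 + 12×4 + 11×2 + 11×0 + 21×0 + 9×4 = 166
C: 8×4 + 12×2 + 12×2 + 11×4 + 11×2 + 21×3 + 9×0 = 209
D: 8×1 + 12×0 + 12×3 + 11×3 + 11×1 + 21×2 + 9×3 = 157
E: 8×0 + 12×1 + 12×0 + 11×1 + 11×4 + 21×4 + 9×2 = 169

C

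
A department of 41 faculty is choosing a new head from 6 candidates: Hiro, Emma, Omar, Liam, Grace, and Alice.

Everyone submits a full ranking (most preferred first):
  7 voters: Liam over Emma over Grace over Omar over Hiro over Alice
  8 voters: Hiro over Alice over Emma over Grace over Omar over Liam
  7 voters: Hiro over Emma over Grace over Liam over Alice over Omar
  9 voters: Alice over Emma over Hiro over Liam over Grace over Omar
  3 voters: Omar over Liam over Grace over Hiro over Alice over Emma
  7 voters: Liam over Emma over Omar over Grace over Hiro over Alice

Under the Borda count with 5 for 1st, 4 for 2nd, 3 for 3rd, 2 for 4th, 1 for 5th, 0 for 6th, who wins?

Emma

Hiro: 7×1 + 8×5 + 7×5 + 9×3 + 3×2 + 7×1 = 122
Emma: 7×4 + 8×3 + 7×4 + 9×4 + 3×0 + 7×4 = 144
Omar: 7×2 + 8×1 + 7×0 + 9×0 + 3×5 + 7×3 = 58
Liam: 7×5 + 8×0 + 7×2 + 9×2 + 3×4 + 7×5 = 114
Grace: 7×3 + 8×2 + 7×3 + 9×1 + 3×3 + 7×2 = 90
Alice: 7×0 + 8×4 + 7×1 + 9×5 + 3×1 + 7×0 = 87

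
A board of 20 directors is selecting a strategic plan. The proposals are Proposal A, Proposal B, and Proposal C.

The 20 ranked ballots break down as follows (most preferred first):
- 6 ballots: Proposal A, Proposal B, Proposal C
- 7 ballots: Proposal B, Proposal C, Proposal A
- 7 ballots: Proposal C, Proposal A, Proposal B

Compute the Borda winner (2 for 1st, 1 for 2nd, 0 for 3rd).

Proposal A: 6×2 + 7×0 + 7×1 = 19
Proposal B: 6×1 + 7×2 + 7×0 = 20
Proposal C: 6×0 + 7×1 + 7×2 = 21

Proposal C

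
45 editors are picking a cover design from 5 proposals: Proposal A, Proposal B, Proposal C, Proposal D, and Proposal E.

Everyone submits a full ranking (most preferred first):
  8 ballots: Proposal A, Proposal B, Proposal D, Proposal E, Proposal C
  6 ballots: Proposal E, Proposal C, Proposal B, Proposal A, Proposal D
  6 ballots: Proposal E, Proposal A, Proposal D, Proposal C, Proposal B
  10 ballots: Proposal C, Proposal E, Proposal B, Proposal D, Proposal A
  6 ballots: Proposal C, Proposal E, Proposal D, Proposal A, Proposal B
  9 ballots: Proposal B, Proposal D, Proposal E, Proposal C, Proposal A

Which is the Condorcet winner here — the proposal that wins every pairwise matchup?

Proposal E

Proposal E vs Proposal A: 37–8
Proposal E vs Proposal B: 28–17
Proposal E vs Proposal C: 29–16
Proposal E vs Proposal D: 28–17
Proposal E beats every other proposal.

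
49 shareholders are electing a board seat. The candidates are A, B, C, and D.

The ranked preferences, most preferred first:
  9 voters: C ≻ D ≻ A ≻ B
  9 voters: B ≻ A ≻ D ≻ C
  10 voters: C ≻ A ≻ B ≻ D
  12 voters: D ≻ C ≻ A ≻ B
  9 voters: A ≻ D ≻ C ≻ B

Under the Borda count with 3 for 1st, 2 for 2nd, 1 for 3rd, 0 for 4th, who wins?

A: 9×1 + 9×2 + 10×2 + 12×1 + 9×3 = 86
B: 9×0 + 9×3 + 10×1 + 12×0 + 9×0 = 37
C: 9×3 + 9×0 + 10×3 + 12×2 + 9×1 = 90
D: 9×2 + 9×1 + 10×0 + 12×3 + 9×2 = 81

C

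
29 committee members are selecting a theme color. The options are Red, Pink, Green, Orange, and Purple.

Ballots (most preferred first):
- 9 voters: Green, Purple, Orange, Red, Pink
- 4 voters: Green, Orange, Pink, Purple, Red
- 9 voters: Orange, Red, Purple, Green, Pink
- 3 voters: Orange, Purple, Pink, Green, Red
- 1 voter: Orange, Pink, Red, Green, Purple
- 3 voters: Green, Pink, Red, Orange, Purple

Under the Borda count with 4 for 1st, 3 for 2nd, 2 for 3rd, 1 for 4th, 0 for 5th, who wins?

Red: 9×1 + 4×0 + 9×3 + 3×0 + 1×2 + 3×2 = 44
Pink: 9×0 + 4×2 + 9×0 + 3×2 + 1×3 + 3×3 = 26
Green: 9×4 + 4×4 + 9×1 + 3×1 + 1×1 + 3×4 = 77
Orange: 9×2 + 4×3 + 9×4 + 3×4 + 1×4 + 3×1 = 85
Purple: 9×3 + 4×1 + 9×2 + 3×3 + 1×0 + 3×0 = 58

Orange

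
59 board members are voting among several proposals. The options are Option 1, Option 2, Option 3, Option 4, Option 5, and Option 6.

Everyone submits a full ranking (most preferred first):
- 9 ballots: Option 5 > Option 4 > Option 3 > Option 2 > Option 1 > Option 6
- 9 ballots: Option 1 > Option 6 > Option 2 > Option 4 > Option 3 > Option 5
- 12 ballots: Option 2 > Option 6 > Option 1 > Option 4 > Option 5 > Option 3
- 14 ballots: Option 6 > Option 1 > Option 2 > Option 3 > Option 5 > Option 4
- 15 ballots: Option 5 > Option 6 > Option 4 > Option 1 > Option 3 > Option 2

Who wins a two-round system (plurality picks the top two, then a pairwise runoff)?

Round 1 first-place votes: Option 1 9, Option 2 12, Option 3 0, Option 4 0, Option 5 24, Option 6 14. Option 5 and Option 6 advance.
Runoff: Option 5 is ranked above Option 6 on 24 ballots, Option 6 above Option 5 on 35.

Option 6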